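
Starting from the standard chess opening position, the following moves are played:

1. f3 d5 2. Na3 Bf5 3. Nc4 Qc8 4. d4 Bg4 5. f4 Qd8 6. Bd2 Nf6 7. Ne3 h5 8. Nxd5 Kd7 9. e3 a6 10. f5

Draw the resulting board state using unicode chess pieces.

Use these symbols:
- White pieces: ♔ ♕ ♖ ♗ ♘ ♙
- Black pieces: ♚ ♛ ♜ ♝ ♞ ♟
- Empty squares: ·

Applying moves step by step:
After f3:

♜ ♞ ♝ ♛ ♚ ♝ ♞ ♜
♟ ♟ ♟ ♟ ♟ ♟ ♟ ♟
· · · · · · · ·
· · · · · · · ·
· · · · · · · ·
· · · · · ♙ · ·
♙ ♙ ♙ ♙ ♙ · ♙ ♙
♖ ♘ ♗ ♕ ♔ ♗ ♘ ♖


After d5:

♜ ♞ ♝ ♛ ♚ ♝ ♞ ♜
♟ ♟ ♟ · ♟ ♟ ♟ ♟
· · · · · · · ·
· · · ♟ · · · ·
· · · · · · · ·
· · · · · ♙ · ·
♙ ♙ ♙ ♙ ♙ · ♙ ♙
♖ ♘ ♗ ♕ ♔ ♗ ♘ ♖


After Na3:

♜ ♞ ♝ ♛ ♚ ♝ ♞ ♜
♟ ♟ ♟ · ♟ ♟ ♟ ♟
· · · · · · · ·
· · · ♟ · · · ·
· · · · · · · ·
♘ · · · · ♙ · ·
♙ ♙ ♙ ♙ ♙ · ♙ ♙
♖ · ♗ ♕ ♔ ♗ ♘ ♖


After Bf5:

♜ ♞ · ♛ ♚ ♝ ♞ ♜
♟ ♟ ♟ · ♟ ♟ ♟ ♟
· · · · · · · ·
· · · ♟ · ♝ · ·
· · · · · · · ·
♘ · · · · ♙ · ·
♙ ♙ ♙ ♙ ♙ · ♙ ♙
♖ · ♗ ♕ ♔ ♗ ♘ ♖


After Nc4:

♜ ♞ · ♛ ♚ ♝ ♞ ♜
♟ ♟ ♟ · ♟ ♟ ♟ ♟
· · · · · · · ·
· · · ♟ · ♝ · ·
· · ♘ · · · · ·
· · · · · ♙ · ·
♙ ♙ ♙ ♙ ♙ · ♙ ♙
♖ · ♗ ♕ ♔ ♗ ♘ ♖


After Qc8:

♜ ♞ ♛ · ♚ ♝ ♞ ♜
♟ ♟ ♟ · ♟ ♟ ♟ ♟
· · · · · · · ·
· · · ♟ · ♝ · ·
· · ♘ · · · · ·
· · · · · ♙ · ·
♙ ♙ ♙ ♙ ♙ · ♙ ♙
♖ · ♗ ♕ ♔ ♗ ♘ ♖


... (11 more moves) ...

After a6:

♜ ♞ · ♛ · ♝ · ♜
· ♟ ♟ ♚ ♟ ♟ ♟ ·
♟ · · · · ♞ · ·
· · · ♘ · · · ♟
· · · ♙ · ♙ ♝ ·
· · · · ♙ · · ·
♙ ♙ ♙ ♗ · · ♙ ♙
♖ · · ♕ ♔ ♗ ♘ ♖


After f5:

♜ ♞ · ♛ · ♝ · ♜
· ♟ ♟ ♚ ♟ ♟ ♟ ·
♟ · · · · ♞ · ·
· · · ♘ · ♙ · ♟
· · · ♙ · · ♝ ·
· · · · ♙ · · ·
♙ ♙ ♙ ♗ · · ♙ ♙
♖ · · ♕ ♔ ♗ ♘ ♖



  a b c d e f g h
  ─────────────────
8│♜ ♞ · ♛ · ♝ · ♜│8
7│· ♟ ♟ ♚ ♟ ♟ ♟ ·│7
6│♟ · · · · ♞ · ·│6
5│· · · ♘ · ♙ · ♟│5
4│· · · ♙ · · ♝ ·│4
3│· · · · ♙ · · ·│3
2│♙ ♙ ♙ ♗ · · ♙ ♙│2
1│♖ · · ♕ ♔ ♗ ♘ ♖│1
  ─────────────────
  a b c d e f g h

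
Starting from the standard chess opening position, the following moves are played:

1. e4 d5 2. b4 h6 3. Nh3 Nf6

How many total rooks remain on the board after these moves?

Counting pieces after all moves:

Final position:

  a b c d e f g h
  ─────────────────
8│♜ ♞ ♝ ♛ ♚ ♝ · ♜│8
7│♟ ♟ ♟ · ♟ ♟ ♟ ·│7
6│· · · · · ♞ · ♟│6
5│· · · ♟ · · · ·│5
4│· ♙ · · ♙ · · ·│4
3│· · · · · · · ♘│3
2│♙ · ♙ ♙ · ♙ ♙ ♙│2
1│♖ ♘ ♗ ♕ ♔ ♗ · ♖│1
  ─────────────────
  a b c d e f g h


4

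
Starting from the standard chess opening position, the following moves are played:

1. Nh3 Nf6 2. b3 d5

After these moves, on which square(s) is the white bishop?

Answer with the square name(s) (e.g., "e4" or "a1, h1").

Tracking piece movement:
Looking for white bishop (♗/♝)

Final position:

  a b c d e f g h
  ─────────────────
8│♜ ♞ ♝ ♛ ♚ ♝ · ♜│8
7│♟ ♟ ♟ · ♟ ♟ ♟ ♟│7
6│· · · · · ♞ · ·│6
5│· · · ♟ · · · ·│5
4│· · · · · · · ·│4
3│· ♙ · · · · · ♘│3
2│♙ · ♙ ♙ ♙ ♙ ♙ ♙│2
1│♖ ♘ ♗ ♕ ♔ ♗ · ♖│1
  ─────────────────
  a b c d e f g h


c1, f1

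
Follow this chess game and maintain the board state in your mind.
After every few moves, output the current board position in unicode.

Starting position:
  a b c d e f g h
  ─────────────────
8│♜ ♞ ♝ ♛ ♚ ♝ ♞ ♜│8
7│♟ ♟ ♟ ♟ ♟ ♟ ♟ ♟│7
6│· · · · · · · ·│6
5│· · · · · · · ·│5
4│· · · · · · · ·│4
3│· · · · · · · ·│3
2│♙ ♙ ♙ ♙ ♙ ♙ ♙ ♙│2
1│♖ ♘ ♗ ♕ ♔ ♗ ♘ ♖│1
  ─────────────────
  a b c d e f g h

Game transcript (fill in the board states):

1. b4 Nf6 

  a b c d e f g h
  ─────────────────
8│♜ ♞ ♝ ♛ ♚ ♝ · ♜│8
7│♟ ♟ ♟ ♟ ♟ ♟ ♟ ♟│7
6│· · · · · ♞ · ·│6
5│· · · · · · · ·│5
4│· ♙ · · · · · ·│4
3│· · · · · · · ·│3
2│♙ · ♙ ♙ ♙ ♙ ♙ ♙│2
1│♖ ♘ ♗ ♕ ♔ ♗ ♘ ♖│1
  ─────────────────
  a b c d e f g h

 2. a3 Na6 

  a b c d e f g h
  ─────────────────
8│♜ · ♝ ♛ ♚ ♝ · ♜│8
7│♟ ♟ ♟ ♟ ♟ ♟ ♟ ♟│7
6│♞ · · · · ♞ · ·│6
5│· · · · · · · ·│5
4│· ♙ · · · · · ·│4
3│♙ · · · · · · ·│3
2│· · ♙ ♙ ♙ ♙ ♙ ♙│2
1│♖ ♘ ♗ ♕ ♔ ♗ ♘ ♖│1
  ─────────────────
  a b c d e f g h

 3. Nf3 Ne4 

  a b c d e f g h
  ─────────────────
8│♜ · ♝ ♛ ♚ ♝ · ♜│8
7│♟ ♟ ♟ ♟ ♟ ♟ ♟ ♟│7
6│♞ · · · · · · ·│6
5│· · · · · · · ·│5
4│· ♙ · · ♞ · · ·│4
3│♙ · · · · ♘ · ·│3
2│· · ♙ ♙ ♙ ♙ ♙ ♙│2
1│♖ ♘ ♗ ♕ ♔ ♗ · ♖│1
  ─────────────────
  a b c d e f g h

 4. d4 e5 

  a b c d e f g h
  ─────────────────
8│♜ · ♝ ♛ ♚ ♝ · ♜│8
7│♟ ♟ ♟ ♟ · ♟ ♟ ♟│7
6│♞ · · · · · · ·│6
5│· · · · ♟ · · ·│5
4│· ♙ · ♙ ♞ · · ·│4
3│♙ · · · · ♘ · ·│3
2│· · ♙ · ♙ ♙ ♙ ♙│2
1│♖ ♘ ♗ ♕ ♔ ♗ · ♖│1
  ─────────────────
  a b c d e f g h

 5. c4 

  a b c d e f g h
  ─────────────────
8│♜ · ♝ ♛ ♚ ♝ · ♜│8
7│♟ ♟ ♟ ♟ · ♟ ♟ ♟│7
6│♞ · · · · · · ·│6
5│· · · · ♟ · · ·│5
4│· ♙ ♙ ♙ ♞ · · ·│4
3│♙ · · · · ♘ · ·│3
2│· · · · ♙ ♙ ♙ ♙│2
1│♖ ♘ ♗ ♕ ♔ ♗ · ♖│1
  ─────────────────
  a b c d e f g h


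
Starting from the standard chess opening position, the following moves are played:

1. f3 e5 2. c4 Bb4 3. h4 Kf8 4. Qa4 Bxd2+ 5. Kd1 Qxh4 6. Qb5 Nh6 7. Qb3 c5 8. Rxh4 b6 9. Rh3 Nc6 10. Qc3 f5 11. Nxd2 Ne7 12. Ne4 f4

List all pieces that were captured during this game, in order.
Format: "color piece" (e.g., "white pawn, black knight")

Tracking captures:
  Bxd2+: captured white pawn
  Qxh4: captured white pawn
  Rxh4: captured black queen
  Nxd2: captured black bishop

white pawn, white pawn, black queen, black bishop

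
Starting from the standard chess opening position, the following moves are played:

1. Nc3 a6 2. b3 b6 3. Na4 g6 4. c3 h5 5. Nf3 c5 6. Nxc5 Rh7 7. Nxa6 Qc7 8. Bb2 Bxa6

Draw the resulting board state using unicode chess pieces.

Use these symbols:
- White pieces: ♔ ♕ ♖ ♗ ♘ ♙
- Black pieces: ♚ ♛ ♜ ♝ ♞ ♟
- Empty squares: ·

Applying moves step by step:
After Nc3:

♜ ♞ ♝ ♛ ♚ ♝ ♞ ♜
♟ ♟ ♟ ♟ ♟ ♟ ♟ ♟
· · · · · · · ·
· · · · · · · ·
· · · · · · · ·
· · ♘ · · · · ·
♙ ♙ ♙ ♙ ♙ ♙ ♙ ♙
♖ · ♗ ♕ ♔ ♗ ♘ ♖


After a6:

♜ ♞ ♝ ♛ ♚ ♝ ♞ ♜
· ♟ ♟ ♟ ♟ ♟ ♟ ♟
♟ · · · · · · ·
· · · · · · · ·
· · · · · · · ·
· · ♘ · · · · ·
♙ ♙ ♙ ♙ ♙ ♙ ♙ ♙
♖ · ♗ ♕ ♔ ♗ ♘ ♖


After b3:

♜ ♞ ♝ ♛ ♚ ♝ ♞ ♜
· ♟ ♟ ♟ ♟ ♟ ♟ ♟
♟ · · · · · · ·
· · · · · · · ·
· · · · · · · ·
· ♙ ♘ · · · · ·
♙ · ♙ ♙ ♙ ♙ ♙ ♙
♖ · ♗ ♕ ♔ ♗ ♘ ♖


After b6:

♜ ♞ ♝ ♛ ♚ ♝ ♞ ♜
· · ♟ ♟ ♟ ♟ ♟ ♟
♟ ♟ · · · · · ·
· · · · · · · ·
· · · · · · · ·
· ♙ ♘ · · · · ·
♙ · ♙ ♙ ♙ ♙ ♙ ♙
♖ · ♗ ♕ ♔ ♗ ♘ ♖


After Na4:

♜ ♞ ♝ ♛ ♚ ♝ ♞ ♜
· · ♟ ♟ ♟ ♟ ♟ ♟
♟ ♟ · · · · · ·
· · · · · · · ·
♘ · · · · · · ·
· ♙ · · · · · ·
♙ · ♙ ♙ ♙ ♙ ♙ ♙
♖ · ♗ ♕ ♔ ♗ ♘ ♖


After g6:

♜ ♞ ♝ ♛ ♚ ♝ ♞ ♜
· · ♟ ♟ ♟ ♟ · ♟
♟ ♟ · · · · ♟ ·
· · · · · · · ·
♘ · · · · · · ·
· ♙ · · · · · ·
♙ · ♙ ♙ ♙ ♙ ♙ ♙
♖ · ♗ ♕ ♔ ♗ ♘ ♖


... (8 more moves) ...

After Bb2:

♜ ♞ ♝ · ♚ ♝ ♞ ·
· · ♛ ♟ ♟ ♟ · ♜
♘ ♟ · · · · ♟ ·
· · · · · · · ♟
· · · · · · · ·
· ♙ ♙ · · ♘ · ·
♙ ♗ · ♙ ♙ ♙ ♙ ♙
♖ · · ♕ ♔ ♗ · ♖


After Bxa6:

♜ ♞ · · ♚ ♝ ♞ ·
· · ♛ ♟ ♟ ♟ · ♜
♝ ♟ · · · · ♟ ·
· · · · · · · ♟
· · · · · · · ·
· ♙ ♙ · · ♘ · ·
♙ ♗ · ♙ ♙ ♙ ♙ ♙
♖ · · ♕ ♔ ♗ · ♖



  a b c d e f g h
  ─────────────────
8│♜ ♞ · · ♚ ♝ ♞ ·│8
7│· · ♛ ♟ ♟ ♟ · ♜│7
6│♝ ♟ · · · · ♟ ·│6
5│· · · · · · · ♟│5
4│· · · · · · · ·│4
3│· ♙ ♙ · · ♘ · ·│3
2│♙ ♗ · ♙ ♙ ♙ ♙ ♙│2
1│♖ · · ♕ ♔ ♗ · ♖│1
  ─────────────────
  a b c d e f g h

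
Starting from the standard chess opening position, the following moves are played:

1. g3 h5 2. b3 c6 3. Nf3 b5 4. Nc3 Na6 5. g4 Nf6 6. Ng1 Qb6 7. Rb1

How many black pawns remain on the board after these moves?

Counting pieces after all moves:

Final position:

  a b c d e f g h
  ─────────────────
8│♜ · ♝ · ♚ ♝ · ♜│8
7│♟ · · ♟ ♟ ♟ ♟ ·│7
6│♞ ♛ ♟ · · ♞ · ·│6
5│· ♟ · · · · · ♟│5
4│· · · · · · ♙ ·│4
3│· ♙ ♘ · · · · ·│3
2│♙ · ♙ ♙ ♙ ♙ · ♙│2
1│· ♖ ♗ ♕ ♔ ♗ ♘ ♖│1
  ─────────────────
  a b c d e f g h


8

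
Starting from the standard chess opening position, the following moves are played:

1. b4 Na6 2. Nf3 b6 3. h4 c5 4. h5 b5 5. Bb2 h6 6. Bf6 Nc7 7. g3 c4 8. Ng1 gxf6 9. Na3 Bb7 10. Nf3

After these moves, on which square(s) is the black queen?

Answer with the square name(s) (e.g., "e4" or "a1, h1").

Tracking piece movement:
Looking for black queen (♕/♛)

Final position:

  a b c d e f g h
  ─────────────────
8│♜ · · ♛ ♚ ♝ ♞ ♜│8
7│♟ ♝ ♞ ♟ ♟ ♟ · ·│7
6│· · · · · ♟ · ♟│6
5│· ♟ · · · · · ♙│5
4│· ♙ ♟ · · · · ·│4
3│♘ · · · · ♘ ♙ ·│3
2│♙ · ♙ ♙ ♙ ♙ · ·│2
1│♖ · · ♕ ♔ ♗ · ♖│1
  ─────────────────
  a b c d e f g h


d8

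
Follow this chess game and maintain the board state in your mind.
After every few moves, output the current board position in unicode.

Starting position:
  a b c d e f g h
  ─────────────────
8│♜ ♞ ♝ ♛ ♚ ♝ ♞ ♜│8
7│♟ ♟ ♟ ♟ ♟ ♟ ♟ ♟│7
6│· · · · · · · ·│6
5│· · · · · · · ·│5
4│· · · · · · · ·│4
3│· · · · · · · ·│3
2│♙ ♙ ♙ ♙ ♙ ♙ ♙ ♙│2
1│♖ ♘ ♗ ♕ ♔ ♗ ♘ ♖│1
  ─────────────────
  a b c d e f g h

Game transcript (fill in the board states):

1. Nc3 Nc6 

  a b c d e f g h
  ─────────────────
8│♜ · ♝ ♛ ♚ ♝ ♞ ♜│8
7│♟ ♟ ♟ ♟ ♟ ♟ ♟ ♟│7
6│· · ♞ · · · · ·│6
5│· · · · · · · ·│5
4│· · · · · · · ·│4
3│· · ♘ · · · · ·│3
2│♙ ♙ ♙ ♙ ♙ ♙ ♙ ♙│2
1│♖ · ♗ ♕ ♔ ♗ ♘ ♖│1
  ─────────────────
  a b c d e f g h

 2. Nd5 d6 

  a b c d e f g h
  ─────────────────
8│♜ · ♝ ♛ ♚ ♝ ♞ ♜│8
7│♟ ♟ ♟ · ♟ ♟ ♟ ♟│7
6│· · ♞ ♟ · · · ·│6
5│· · · ♘ · · · ·│5
4│· · · · · · · ·│4
3│· · · · · · · ·│3
2│♙ ♙ ♙ ♙ ♙ ♙ ♙ ♙│2
1│♖ · ♗ ♕ ♔ ♗ ♘ ♖│1
  ─────────────────
  a b c d e f g h

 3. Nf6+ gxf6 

  a b c d e f g h
  ─────────────────
8│♜ · ♝ ♛ ♚ ♝ ♞ ♜│8
7│♟ ♟ ♟ · ♟ ♟ · ♟│7
6│· · ♞ ♟ · ♟ · ·│6
5│· · · · · · · ·│5
4│· · · · · · · ·│4
3│· · · · · · · ·│3
2│♙ ♙ ♙ ♙ ♙ ♙ ♙ ♙│2
1│♖ · ♗ ♕ ♔ ♗ ♘ ♖│1
  ─────────────────
  a b c d e f g h



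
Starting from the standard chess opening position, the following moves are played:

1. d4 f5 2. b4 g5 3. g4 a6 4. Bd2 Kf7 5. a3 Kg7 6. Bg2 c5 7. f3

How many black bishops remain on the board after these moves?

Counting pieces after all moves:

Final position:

  a b c d e f g h
  ─────────────────
8│♜ ♞ ♝ ♛ · ♝ ♞ ♜│8
7│· ♟ · ♟ ♟ · ♚ ♟│7
6│♟ · · · · · · ·│6
5│· · ♟ · · ♟ ♟ ·│5
4│· ♙ · ♙ · · ♙ ·│4
3│♙ · · · · ♙ · ·│3
2│· · ♙ ♗ ♙ · ♗ ♙│2
1│♖ ♘ · ♕ ♔ · ♘ ♖│1
  ─────────────────
  a b c d e f g h


2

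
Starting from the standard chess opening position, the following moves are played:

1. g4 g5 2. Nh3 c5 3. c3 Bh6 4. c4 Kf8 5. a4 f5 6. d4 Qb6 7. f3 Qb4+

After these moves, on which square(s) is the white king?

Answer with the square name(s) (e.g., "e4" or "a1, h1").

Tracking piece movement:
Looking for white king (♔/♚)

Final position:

  a b c d e f g h
  ─────────────────
8│♜ ♞ ♝ · · ♚ ♞ ♜│8
7│♟ ♟ · ♟ ♟ · · ♟│7
6│· · · · · · · ♝│6
5│· · ♟ · · ♟ ♟ ·│5
4│♙ ♛ ♙ ♙ · · ♙ ·│4
3│· · · · · ♙ · ♘│3
2│· ♙ · · ♙ · · ♙│2
1│♖ ♘ ♗ ♕ ♔ ♗ · ♖│1
  ─────────────────
  a b c d e f g h


e1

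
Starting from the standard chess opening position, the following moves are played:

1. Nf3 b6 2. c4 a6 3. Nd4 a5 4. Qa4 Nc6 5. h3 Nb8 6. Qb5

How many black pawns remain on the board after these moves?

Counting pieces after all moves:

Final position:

  a b c d e f g h
  ─────────────────
8│♜ ♞ ♝ ♛ ♚ ♝ ♞ ♜│8
7│· · ♟ ♟ ♟ ♟ ♟ ♟│7
6│· ♟ · · · · · ·│6
5│♟ ♕ · · · · · ·│5
4│· · ♙ ♘ · · · ·│4
3│· · · · · · · ♙│3
2│♙ ♙ · ♙ ♙ ♙ ♙ ·│2
1│♖ ♘ ♗ · ♔ ♗ · ♖│1
  ─────────────────
  a b c d e f g h


8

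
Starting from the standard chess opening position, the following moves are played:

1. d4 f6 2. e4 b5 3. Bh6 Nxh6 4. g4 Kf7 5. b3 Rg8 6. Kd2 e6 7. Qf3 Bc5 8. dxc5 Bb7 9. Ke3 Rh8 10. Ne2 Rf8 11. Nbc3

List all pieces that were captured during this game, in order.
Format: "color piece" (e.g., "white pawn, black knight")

Tracking captures:
  Nxh6: captured white bishop
  dxc5: captured black bishop

white bishop, black bishop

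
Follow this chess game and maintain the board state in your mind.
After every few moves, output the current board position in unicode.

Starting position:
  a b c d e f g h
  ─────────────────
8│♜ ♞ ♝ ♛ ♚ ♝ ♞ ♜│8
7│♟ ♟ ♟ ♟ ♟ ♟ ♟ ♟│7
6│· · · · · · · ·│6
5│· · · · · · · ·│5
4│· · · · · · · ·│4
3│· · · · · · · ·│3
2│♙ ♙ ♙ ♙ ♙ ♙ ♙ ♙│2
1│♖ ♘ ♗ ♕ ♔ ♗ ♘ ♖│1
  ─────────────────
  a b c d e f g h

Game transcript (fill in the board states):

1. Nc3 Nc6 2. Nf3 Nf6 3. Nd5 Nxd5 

  a b c d e f g h
  ─────────────────
8│♜ · ♝ ♛ ♚ ♝ · ♜│8
7│♟ ♟ ♟ ♟ ♟ ♟ ♟ ♟│7
6│· · ♞ · · · · ·│6
5│· · · ♞ · · · ·│5
4│· · · · · · · ·│4
3│· · · · · ♘ · ·│3
2│♙ ♙ ♙ ♙ ♙ ♙ ♙ ♙│2
1│♖ · ♗ ♕ ♔ ♗ · ♖│1
  ─────────────────
  a b c d e f g h

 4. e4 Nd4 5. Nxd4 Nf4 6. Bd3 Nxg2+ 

  a b c d e f g h
  ─────────────────
8│♜ · ♝ ♛ ♚ ♝ · ♜│8
7│♟ ♟ ♟ ♟ ♟ ♟ ♟ ♟│7
6│· · · · · · · ·│6
5│· · · · · · · ·│5
4│· · · ♘ ♙ · · ·│4
3│· · · ♗ · · · ·│3
2│♙ ♙ ♙ ♙ · ♙ ♞ ♙│2
1│♖ · ♗ ♕ ♔ · · ♖│1
  ─────────────────
  a b c d e f g h

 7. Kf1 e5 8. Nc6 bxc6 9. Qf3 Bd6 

  a b c d e f g h
  ─────────────────
8│♜ · ♝ ♛ ♚ · · ♜│8
7│♟ · ♟ ♟ · ♟ ♟ ♟│7
6│· · ♟ ♝ · · · ·│6
5│· · · · ♟ · · ·│5
4│· · · · ♙ · · ·│4
3│· · · ♗ · ♕ · ·│3
2│♙ ♙ ♙ ♙ · ♙ ♞ ♙│2
1│♖ · ♗ · · ♔ · ♖│1
  ─────────────────
  a b c d e f g h

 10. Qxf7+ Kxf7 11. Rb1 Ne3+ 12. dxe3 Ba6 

  a b c d e f g h
  ─────────────────
8│♜ · · ♛ · · · ♜│8
7│♟ · ♟ ♟ · ♚ ♟ ♟│7
6│♝ · ♟ ♝ · · · ·│6
5│· · · · ♟ · · ·│5
4│· · · · ♙ · · ·│4
3│· · · ♗ ♙ · · ·│3
2│♙ ♙ ♙ · · ♙ · ♙│2
1│· ♖ ♗ · · ♔ · ♖│1
  ─────────────────
  a b c d e f g h

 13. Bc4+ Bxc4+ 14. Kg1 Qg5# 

  a b c d e f g h
  ─────────────────
8│♜ · · · · · · ♜│8
7│♟ · ♟ ♟ · ♚ ♟ ♟│7
6│· · ♟ ♝ · · · ·│6
5│· · · · ♟ · ♛ ·│5
4│· · ♝ · ♙ · · ·│4
3│· · · · ♙ · · ·│3
2│♙ ♙ ♙ · · ♙ · ♙│2
1│· ♖ ♗ · · · ♔ ♖│1
  ─────────────────
  a b c d e f g h


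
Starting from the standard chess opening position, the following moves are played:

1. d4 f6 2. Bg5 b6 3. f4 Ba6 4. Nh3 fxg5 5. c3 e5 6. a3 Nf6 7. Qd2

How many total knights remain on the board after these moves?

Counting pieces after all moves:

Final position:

  a b c d e f g h
  ─────────────────
8│♜ ♞ · ♛ ♚ ♝ · ♜│8
7│♟ · ♟ ♟ · · ♟ ♟│7
6│♝ ♟ · · · ♞ · ·│6
5│· · · · ♟ · ♟ ·│5
4│· · · ♙ · ♙ · ·│4
3│♙ · ♙ · · · · ♘│3
2│· ♙ · ♕ ♙ · ♙ ♙│2
1│♖ ♘ · · ♔ ♗ · ♖│1
  ─────────────────
  a b c d e f g h


4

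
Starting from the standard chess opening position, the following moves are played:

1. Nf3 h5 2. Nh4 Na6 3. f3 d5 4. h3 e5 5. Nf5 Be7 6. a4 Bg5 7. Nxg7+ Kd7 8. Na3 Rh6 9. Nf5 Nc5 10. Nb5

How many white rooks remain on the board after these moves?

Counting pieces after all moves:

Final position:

  a b c d e f g h
  ─────────────────
8│♜ · ♝ ♛ · · ♞ ·│8
7│♟ ♟ ♟ ♚ · ♟ · ·│7
6│· · · · · · · ♜│6
5│· ♘ ♞ ♟ ♟ ♘ ♝ ♟│5
4│♙ · · · · · · ·│4
3│· · · · · ♙ · ♙│3
2│· ♙ ♙ ♙ ♙ · ♙ ·│2
1│♖ · ♗ ♕ ♔ ♗ · ♖│1
  ─────────────────
  a b c d e f g h


2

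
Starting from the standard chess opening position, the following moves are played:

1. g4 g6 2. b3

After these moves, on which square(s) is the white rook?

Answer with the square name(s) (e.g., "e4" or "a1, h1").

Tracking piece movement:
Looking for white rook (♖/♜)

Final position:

  a b c d e f g h
  ─────────────────
8│♜ ♞ ♝ ♛ ♚ ♝ ♞ ♜│8
7│♟ ♟ ♟ ♟ ♟ ♟ · ♟│7
6│· · · · · · ♟ ·│6
5│· · · · · · · ·│5
4│· · · · · · ♙ ·│4
3│· ♙ · · · · · ·│3
2│♙ · ♙ ♙ ♙ ♙ · ♙│2
1│♖ ♘ ♗ ♕ ♔ ♗ ♘ ♖│1
  ─────────────────
  a b c d e f g h


a1, h1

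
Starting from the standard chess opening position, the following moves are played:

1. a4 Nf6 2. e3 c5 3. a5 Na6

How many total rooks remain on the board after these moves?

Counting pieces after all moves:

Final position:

  a b c d e f g h
  ─────────────────
8│♜ · ♝ ♛ ♚ ♝ · ♜│8
7│♟ ♟ · ♟ ♟ ♟ ♟ ♟│7
6│♞ · · · · ♞ · ·│6
5│♙ · ♟ · · · · ·│5
4│· · · · · · · ·│4
3│· · · · ♙ · · ·│3
2│· ♙ ♙ ♙ · ♙ ♙ ♙│2
1│♖ ♘ ♗ ♕ ♔ ♗ ♘ ♖│1
  ─────────────────
  a b c d e f g h


4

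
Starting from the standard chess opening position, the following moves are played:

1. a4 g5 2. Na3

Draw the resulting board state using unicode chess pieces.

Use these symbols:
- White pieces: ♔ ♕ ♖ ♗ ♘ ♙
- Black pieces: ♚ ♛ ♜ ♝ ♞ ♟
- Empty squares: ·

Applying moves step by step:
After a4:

♜ ♞ ♝ ♛ ♚ ♝ ♞ ♜
♟ ♟ ♟ ♟ ♟ ♟ ♟ ♟
· · · · · · · ·
· · · · · · · ·
♙ · · · · · · ·
· · · · · · · ·
· ♙ ♙ ♙ ♙ ♙ ♙ ♙
♖ ♘ ♗ ♕ ♔ ♗ ♘ ♖


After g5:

♜ ♞ ♝ ♛ ♚ ♝ ♞ ♜
♟ ♟ ♟ ♟ ♟ ♟ · ♟
· · · · · · · ·
· · · · · · ♟ ·
♙ · · · · · · ·
· · · · · · · ·
· ♙ ♙ ♙ ♙ ♙ ♙ ♙
♖ ♘ ♗ ♕ ♔ ♗ ♘ ♖


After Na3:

♜ ♞ ♝ ♛ ♚ ♝ ♞ ♜
♟ ♟ ♟ ♟ ♟ ♟ · ♟
· · · · · · · ·
· · · · · · ♟ ·
♙ · · · · · · ·
♘ · · · · · · ·
· ♙ ♙ ♙ ♙ ♙ ♙ ♙
♖ · ♗ ♕ ♔ ♗ ♘ ♖



  a b c d e f g h
  ─────────────────
8│♜ ♞ ♝ ♛ ♚ ♝ ♞ ♜│8
7│♟ ♟ ♟ ♟ ♟ ♟ · ♟│7
6│· · · · · · · ·│6
5│· · · · · · ♟ ·│5
4│♙ · · · · · · ·│4
3│♘ · · · · · · ·│3
2│· ♙ ♙ ♙ ♙ ♙ ♙ ♙│2
1│♖ · ♗ ♕ ♔ ♗ ♘ ♖│1
  ─────────────────
  a b c d e f g h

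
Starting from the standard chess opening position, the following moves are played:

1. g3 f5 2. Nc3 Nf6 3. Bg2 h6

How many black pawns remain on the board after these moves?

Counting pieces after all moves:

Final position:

  a b c d e f g h
  ─────────────────
8│♜ ♞ ♝ ♛ ♚ ♝ · ♜│8
7│♟ ♟ ♟ ♟ ♟ · ♟ ·│7
6│· · · · · ♞ · ♟│6
5│· · · · · ♟ · ·│5
4│· · · · · · · ·│4
3│· · ♘ · · · ♙ ·│3
2│♙ ♙ ♙ ♙ ♙ ♙ ♗ ♙│2
1│♖ · ♗ ♕ ♔ · ♘ ♖│1
  ─────────────────
  a b c d e f g h


8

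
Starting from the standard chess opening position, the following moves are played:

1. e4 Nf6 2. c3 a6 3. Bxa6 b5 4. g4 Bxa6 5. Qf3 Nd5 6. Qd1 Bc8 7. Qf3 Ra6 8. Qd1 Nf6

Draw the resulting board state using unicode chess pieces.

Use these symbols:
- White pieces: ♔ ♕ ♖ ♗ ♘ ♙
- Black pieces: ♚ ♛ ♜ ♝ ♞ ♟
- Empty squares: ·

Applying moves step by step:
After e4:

♜ ♞ ♝ ♛ ♚ ♝ ♞ ♜
♟ ♟ ♟ ♟ ♟ ♟ ♟ ♟
· · · · · · · ·
· · · · · · · ·
· · · · ♙ · · ·
· · · · · · · ·
♙ ♙ ♙ ♙ · ♙ ♙ ♙
♖ ♘ ♗ ♕ ♔ ♗ ♘ ♖


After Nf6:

♜ ♞ ♝ ♛ ♚ ♝ · ♜
♟ ♟ ♟ ♟ ♟ ♟ ♟ ♟
· · · · · ♞ · ·
· · · · · · · ·
· · · · ♙ · · ·
· · · · · · · ·
♙ ♙ ♙ ♙ · ♙ ♙ ♙
♖ ♘ ♗ ♕ ♔ ♗ ♘ ♖


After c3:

♜ ♞ ♝ ♛ ♚ ♝ · ♜
♟ ♟ ♟ ♟ ♟ ♟ ♟ ♟
· · · · · ♞ · ·
· · · · · · · ·
· · · · ♙ · · ·
· · ♙ · · · · ·
♙ ♙ · ♙ · ♙ ♙ ♙
♖ ♘ ♗ ♕ ♔ ♗ ♘ ♖


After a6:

♜ ♞ ♝ ♛ ♚ ♝ · ♜
· ♟ ♟ ♟ ♟ ♟ ♟ ♟
♟ · · · · ♞ · ·
· · · · · · · ·
· · · · ♙ · · ·
· · ♙ · · · · ·
♙ ♙ · ♙ · ♙ ♙ ♙
♖ ♘ ♗ ♕ ♔ ♗ ♘ ♖


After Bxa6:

♜ ♞ ♝ ♛ ♚ ♝ · ♜
· ♟ ♟ ♟ ♟ ♟ ♟ ♟
♗ · · · · ♞ · ·
· · · · · · · ·
· · · · ♙ · · ·
· · ♙ · · · · ·
♙ ♙ · ♙ · ♙ ♙ ♙
♖ ♘ ♗ ♕ ♔ · ♘ ♖


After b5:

♜ ♞ ♝ ♛ ♚ ♝ · ♜
· · ♟ ♟ ♟ ♟ ♟ ♟
♗ · · · · ♞ · ·
· ♟ · · · · · ·
· · · · ♙ · · ·
· · ♙ · · · · ·
♙ ♙ · ♙ · ♙ ♙ ♙
♖ ♘ ♗ ♕ ♔ · ♘ ♖


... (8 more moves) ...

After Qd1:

· ♞ ♝ ♛ ♚ ♝ · ♜
· · ♟ ♟ ♟ ♟ ♟ ♟
♜ · · · · · · ·
· ♟ · ♞ · · · ·
· · · · ♙ · ♙ ·
· · ♙ · · · · ·
♙ ♙ · ♙ · ♙ · ♙
♖ ♘ ♗ ♕ ♔ · ♘ ♖


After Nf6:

· ♞ ♝ ♛ ♚ ♝ · ♜
· · ♟ ♟ ♟ ♟ ♟ ♟
♜ · · · · ♞ · ·
· ♟ · · · · · ·
· · · · ♙ · ♙ ·
· · ♙ · · · · ·
♙ ♙ · ♙ · ♙ · ♙
♖ ♘ ♗ ♕ ♔ · ♘ ♖



  a b c d e f g h
  ─────────────────
8│· ♞ ♝ ♛ ♚ ♝ · ♜│8
7│· · ♟ ♟ ♟ ♟ ♟ ♟│7
6│♜ · · · · ♞ · ·│6
5│· ♟ · · · · · ·│5
4│· · · · ♙ · ♙ ·│4
3│· · ♙ · · · · ·│3
2│♙ ♙ · ♙ · ♙ · ♙│2
1│♖ ♘ ♗ ♕ ♔ · ♘ ♖│1
  ─────────────────
  a b c d e f g h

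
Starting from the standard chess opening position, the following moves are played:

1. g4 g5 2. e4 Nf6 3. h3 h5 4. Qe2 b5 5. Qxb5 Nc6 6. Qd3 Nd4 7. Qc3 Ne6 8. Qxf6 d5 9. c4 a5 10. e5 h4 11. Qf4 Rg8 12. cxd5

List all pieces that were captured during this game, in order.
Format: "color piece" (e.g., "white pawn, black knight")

Tracking captures:
  Qxb5: captured black pawn
  Qxf6: captured black knight
  cxd5: captured black pawn

black pawn, black knight, black pawn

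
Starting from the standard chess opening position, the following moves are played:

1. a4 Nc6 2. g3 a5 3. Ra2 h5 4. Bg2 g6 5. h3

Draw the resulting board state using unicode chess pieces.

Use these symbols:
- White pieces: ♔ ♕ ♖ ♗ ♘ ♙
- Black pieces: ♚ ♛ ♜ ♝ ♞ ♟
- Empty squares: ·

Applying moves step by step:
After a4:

♜ ♞ ♝ ♛ ♚ ♝ ♞ ♜
♟ ♟ ♟ ♟ ♟ ♟ ♟ ♟
· · · · · · · ·
· · · · · · · ·
♙ · · · · · · ·
· · · · · · · ·
· ♙ ♙ ♙ ♙ ♙ ♙ ♙
♖ ♘ ♗ ♕ ♔ ♗ ♘ ♖


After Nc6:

♜ · ♝ ♛ ♚ ♝ ♞ ♜
♟ ♟ ♟ ♟ ♟ ♟ ♟ ♟
· · ♞ · · · · ·
· · · · · · · ·
♙ · · · · · · ·
· · · · · · · ·
· ♙ ♙ ♙ ♙ ♙ ♙ ♙
♖ ♘ ♗ ♕ ♔ ♗ ♘ ♖


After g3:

♜ · ♝ ♛ ♚ ♝ ♞ ♜
♟ ♟ ♟ ♟ ♟ ♟ ♟ ♟
· · ♞ · · · · ·
· · · · · · · ·
♙ · · · · · · ·
· · · · · · ♙ ·
· ♙ ♙ ♙ ♙ ♙ · ♙
♖ ♘ ♗ ♕ ♔ ♗ ♘ ♖


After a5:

♜ · ♝ ♛ ♚ ♝ ♞ ♜
· ♟ ♟ ♟ ♟ ♟ ♟ ♟
· · ♞ · · · · ·
♟ · · · · · · ·
♙ · · · · · · ·
· · · · · · ♙ ·
· ♙ ♙ ♙ ♙ ♙ · ♙
♖ ♘ ♗ ♕ ♔ ♗ ♘ ♖


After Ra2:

♜ · ♝ ♛ ♚ ♝ ♞ ♜
· ♟ ♟ ♟ ♟ ♟ ♟ ♟
· · ♞ · · · · ·
♟ · · · · · · ·
♙ · · · · · · ·
· · · · · · ♙ ·
♖ ♙ ♙ ♙ ♙ ♙ · ♙
· ♘ ♗ ♕ ♔ ♗ ♘ ♖


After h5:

♜ · ♝ ♛ ♚ ♝ ♞ ♜
· ♟ ♟ ♟ ♟ ♟ ♟ ·
· · ♞ · · · · ·
♟ · · · · · · ♟
♙ · · · · · · ·
· · · · · · ♙ ·
♖ ♙ ♙ ♙ ♙ ♙ · ♙
· ♘ ♗ ♕ ♔ ♗ ♘ ♖


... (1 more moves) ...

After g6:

♜ · ♝ ♛ ♚ ♝ ♞ ♜
· ♟ ♟ ♟ ♟ ♟ · ·
· · ♞ · · · ♟ ·
♟ · · · · · · ♟
♙ · · · · · · ·
· · · · · · ♙ ·
♖ ♙ ♙ ♙ ♙ ♙ ♗ ♙
· ♘ ♗ ♕ ♔ · ♘ ♖


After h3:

♜ · ♝ ♛ ♚ ♝ ♞ ♜
· ♟ ♟ ♟ ♟ ♟ · ·
· · ♞ · · · ♟ ·
♟ · · · · · · ♟
♙ · · · · · · ·
· · · · · · ♙ ♙
♖ ♙ ♙ ♙ ♙ ♙ ♗ ·
· ♘ ♗ ♕ ♔ · ♘ ♖



  a b c d e f g h
  ─────────────────
8│♜ · ♝ ♛ ♚ ♝ ♞ ♜│8
7│· ♟ ♟ ♟ ♟ ♟ · ·│7
6│· · ♞ · · · ♟ ·│6
5│♟ · · · · · · ♟│5
4│♙ · · · · · · ·│4
3│· · · · · · ♙ ♙│3
2│♖ ♙ ♙ ♙ ♙ ♙ ♗ ·│2
1│· ♘ ♗ ♕ ♔ · ♘ ♖│1
  ─────────────────
  a b c d e f g h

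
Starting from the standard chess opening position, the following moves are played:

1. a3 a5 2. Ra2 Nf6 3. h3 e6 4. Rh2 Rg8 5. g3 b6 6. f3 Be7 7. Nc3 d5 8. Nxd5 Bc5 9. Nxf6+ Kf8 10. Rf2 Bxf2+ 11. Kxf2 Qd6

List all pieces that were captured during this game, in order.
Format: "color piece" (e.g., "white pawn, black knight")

Tracking captures:
  Nxd5: captured black pawn
  Nxf6+: captured black knight
  Bxf2+: captured white rook
  Kxf2: captured black bishop

black pawn, black knight, white rook, black bishop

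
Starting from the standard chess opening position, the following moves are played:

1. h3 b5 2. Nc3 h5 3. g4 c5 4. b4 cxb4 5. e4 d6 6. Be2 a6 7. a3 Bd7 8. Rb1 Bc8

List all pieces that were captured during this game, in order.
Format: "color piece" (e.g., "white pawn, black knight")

Tracking captures:
  cxb4: captured white pawn

white pawn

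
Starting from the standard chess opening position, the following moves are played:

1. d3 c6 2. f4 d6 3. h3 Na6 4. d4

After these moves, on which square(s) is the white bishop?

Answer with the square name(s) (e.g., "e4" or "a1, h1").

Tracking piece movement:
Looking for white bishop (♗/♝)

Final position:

  a b c d e f g h
  ─────────────────
8│♜ · ♝ ♛ ♚ ♝ ♞ ♜│8
7│♟ ♟ · · ♟ ♟ ♟ ♟│7
6│♞ · ♟ ♟ · · · ·│6
5│· · · · · · · ·│5
4│· · · ♙ · ♙ · ·│4
3│· · · · · · · ♙│3
2│♙ ♙ ♙ · ♙ · ♙ ·│2
1│♖ ♘ ♗ ♕ ♔ ♗ ♘ ♖│1
  ─────────────────
  a b c d e f g h


c1, f1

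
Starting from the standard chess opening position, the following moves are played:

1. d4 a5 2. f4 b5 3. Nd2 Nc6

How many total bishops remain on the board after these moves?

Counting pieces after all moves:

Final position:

  a b c d e f g h
  ─────────────────
8│♜ · ♝ ♛ ♚ ♝ ♞ ♜│8
7│· · ♟ ♟ ♟ ♟ ♟ ♟│7
6│· · ♞ · · · · ·│6
5│♟ ♟ · · · · · ·│5
4│· · · ♙ · ♙ · ·│4
3│· · · · · · · ·│3
2│♙ ♙ ♙ ♘ ♙ · ♙ ♙│2
1│♖ · ♗ ♕ ♔ ♗ ♘ ♖│1
  ─────────────────
  a b c d e f g h


4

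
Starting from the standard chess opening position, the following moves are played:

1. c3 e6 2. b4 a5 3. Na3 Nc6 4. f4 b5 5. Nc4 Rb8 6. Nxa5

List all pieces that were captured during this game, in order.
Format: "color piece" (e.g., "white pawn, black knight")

Tracking captures:
  Nxa5: captured black pawn

black pawn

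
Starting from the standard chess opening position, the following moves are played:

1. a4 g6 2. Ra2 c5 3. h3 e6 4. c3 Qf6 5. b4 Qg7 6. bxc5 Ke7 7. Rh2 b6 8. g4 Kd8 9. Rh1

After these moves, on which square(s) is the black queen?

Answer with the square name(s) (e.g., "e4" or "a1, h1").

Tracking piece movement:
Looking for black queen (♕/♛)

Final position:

  a b c d e f g h
  ─────────────────
8│♜ ♞ ♝ ♚ · ♝ ♞ ♜│8
7│♟ · · ♟ · ♟ ♛ ♟│7
6│· ♟ · · ♟ · ♟ ·│6
5│· · ♙ · · · · ·│5
4│♙ · · · · · ♙ ·│4
3│· · ♙ · · · · ♙│3
2│♖ · · ♙ ♙ ♙ · ·│2
1│· ♘ ♗ ♕ ♔ ♗ ♘ ♖│1
  ─────────────────
  a b c d e f g h


g7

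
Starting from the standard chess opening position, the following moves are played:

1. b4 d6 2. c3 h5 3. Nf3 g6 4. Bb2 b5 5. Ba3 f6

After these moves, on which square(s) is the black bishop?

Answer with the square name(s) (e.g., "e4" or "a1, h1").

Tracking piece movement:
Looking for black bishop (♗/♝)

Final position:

  a b c d e f g h
  ─────────────────
8│♜ ♞ ♝ ♛ ♚ ♝ ♞ ♜│8
7│♟ · ♟ · ♟ · · ·│7
6│· · · ♟ · ♟ ♟ ·│6
5│· ♟ · · · · · ♟│5
4│· ♙ · · · · · ·│4
3│♗ · ♙ · · ♘ · ·│3
2│♙ · · ♙ ♙ ♙ ♙ ♙│2
1│♖ ♘ · ♕ ♔ ♗ · ♖│1
  ─────────────────
  a b c d e f g h


c8, f8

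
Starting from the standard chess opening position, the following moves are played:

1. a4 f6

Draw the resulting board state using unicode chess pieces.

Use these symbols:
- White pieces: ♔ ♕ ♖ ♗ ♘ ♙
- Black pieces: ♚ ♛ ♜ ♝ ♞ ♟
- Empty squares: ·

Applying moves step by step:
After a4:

♜ ♞ ♝ ♛ ♚ ♝ ♞ ♜
♟ ♟ ♟ ♟ ♟ ♟ ♟ ♟
· · · · · · · ·
· · · · · · · ·
♙ · · · · · · ·
· · · · · · · ·
· ♙ ♙ ♙ ♙ ♙ ♙ ♙
♖ ♘ ♗ ♕ ♔ ♗ ♘ ♖


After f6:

♜ ♞ ♝ ♛ ♚ ♝ ♞ ♜
♟ ♟ ♟ ♟ ♟ · ♟ ♟
· · · · · ♟ · ·
· · · · · · · ·
♙ · · · · · · ·
· · · · · · · ·
· ♙ ♙ ♙ ♙ ♙ ♙ ♙
♖ ♘ ♗ ♕ ♔ ♗ ♘ ♖



  a b c d e f g h
  ─────────────────
8│♜ ♞ ♝ ♛ ♚ ♝ ♞ ♜│8
7│♟ ♟ ♟ ♟ ♟ · ♟ ♟│7
6│· · · · · ♟ · ·│6
5│· · · · · · · ·│5
4│♙ · · · · · · ·│4
3│· · · · · · · ·│3
2│· ♙ ♙ ♙ ♙ ♙ ♙ ♙│2
1│♖ ♘ ♗ ♕ ♔ ♗ ♘ ♖│1
  ─────────────────
  a b c d e f g h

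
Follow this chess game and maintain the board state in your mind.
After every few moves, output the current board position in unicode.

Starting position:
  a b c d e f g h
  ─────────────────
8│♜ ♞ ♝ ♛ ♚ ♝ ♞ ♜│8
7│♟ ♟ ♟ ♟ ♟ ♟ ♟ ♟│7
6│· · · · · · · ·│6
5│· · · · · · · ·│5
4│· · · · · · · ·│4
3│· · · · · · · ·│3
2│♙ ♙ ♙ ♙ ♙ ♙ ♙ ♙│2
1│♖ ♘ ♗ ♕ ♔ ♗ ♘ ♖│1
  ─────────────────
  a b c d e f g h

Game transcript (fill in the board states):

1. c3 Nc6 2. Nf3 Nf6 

  a b c d e f g h
  ─────────────────
8│♜ · ♝ ♛ ♚ ♝ · ♜│8
7│♟ ♟ ♟ ♟ ♟ ♟ ♟ ♟│7
6│· · ♞ · · ♞ · ·│6
5│· · · · · · · ·│5
4│· · · · · · · ·│4
3│· · ♙ · · ♘ · ·│3
2│♙ ♙ · ♙ ♙ ♙ ♙ ♙│2
1│♖ ♘ ♗ ♕ ♔ ♗ · ♖│1
  ─────────────────
  a b c d e f g h

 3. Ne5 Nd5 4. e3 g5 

  a b c d e f g h
  ─────────────────
8│♜ · ♝ ♛ ♚ ♝ · ♜│8
7│♟ ♟ ♟ ♟ ♟ ♟ · ♟│7
6│· · ♞ · · · · ·│6
5│· · · ♞ ♘ · ♟ ·│5
4│· · · · · · · ·│4
3│· · ♙ · ♙ · · ·│3
2│♙ ♙ · ♙ · ♙ ♙ ♙│2
1│♖ ♘ ♗ ♕ ♔ ♗ · ♖│1
  ─────────────────
  a b c d e f g h

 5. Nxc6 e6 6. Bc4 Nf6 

  a b c d e f g h
  ─────────────────
8│♜ · ♝ ♛ ♚ ♝ · ♜│8
7│♟ ♟ ♟ ♟ · ♟ · ♟│7
6│· · ♘ · ♟ ♞ · ·│6
5│· · · · · · ♟ ·│5
4│· · ♗ · · · · ·│4
3│· · ♙ · ♙ · · ·│3
2│♙ ♙ · ♙ · ♙ ♙ ♙│2
1│♖ ♘ ♗ ♕ ♔ · · ♖│1
  ─────────────────
  a b c d e f g h

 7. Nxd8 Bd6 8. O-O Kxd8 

  a b c d e f g h
  ─────────────────
8│♜ · ♝ ♚ · · · ♜│8
7│♟ ♟ ♟ ♟ · ♟ · ♟│7
6│· · · ♝ ♟ ♞ · ·│6
5│· · · · · · ♟ ·│5
4│· · ♗ · · · · ·│4
3│· · ♙ · ♙ · · ·│3
2│♙ ♙ · ♙ · ♙ ♙ ♙│2
1│♖ ♘ ♗ ♕ · ♖ ♔ ·│1
  ─────────────────
  a b c d e f g h

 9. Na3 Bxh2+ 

  a b c d e f g h
  ─────────────────
8│♜ · ♝ ♚ · · · ♜│8
7│♟ ♟ ♟ ♟ · ♟ · ♟│7
6│· · · · ♟ ♞ · ·│6
5│· · · · · · ♟ ·│5
4│· · ♗ · · · · ·│4
3│♘ · ♙ · ♙ · · ·│3
2│♙ ♙ · ♙ · ♙ ♙ ♝│2
1│♖ · ♗ ♕ · ♖ ♔ ·│1
  ─────────────────
  a b c d e f g h


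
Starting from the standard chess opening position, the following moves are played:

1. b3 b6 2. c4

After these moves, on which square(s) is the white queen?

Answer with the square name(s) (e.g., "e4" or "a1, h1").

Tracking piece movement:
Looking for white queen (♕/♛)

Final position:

  a b c d e f g h
  ─────────────────
8│♜ ♞ ♝ ♛ ♚ ♝ ♞ ♜│8
7│♟ · ♟ ♟ ♟ ♟ ♟ ♟│7
6│· ♟ · · · · · ·│6
5│· · · · · · · ·│5
4│· · ♙ · · · · ·│4
3│· ♙ · · · · · ·│3
2│♙ · · ♙ ♙ ♙ ♙ ♙│2
1│♖ ♘ ♗ ♕ ♔ ♗ ♘ ♖│1
  ─────────────────
  a b c d e f g h


d1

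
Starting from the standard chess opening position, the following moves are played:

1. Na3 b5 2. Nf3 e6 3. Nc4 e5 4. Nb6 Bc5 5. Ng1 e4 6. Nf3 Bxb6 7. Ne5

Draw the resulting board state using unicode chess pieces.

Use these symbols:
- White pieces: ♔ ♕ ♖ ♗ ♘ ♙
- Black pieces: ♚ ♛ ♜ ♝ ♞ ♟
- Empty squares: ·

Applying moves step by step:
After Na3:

♜ ♞ ♝ ♛ ♚ ♝ ♞ ♜
♟ ♟ ♟ ♟ ♟ ♟ ♟ ♟
· · · · · · · ·
· · · · · · · ·
· · · · · · · ·
♘ · · · · · · ·
♙ ♙ ♙ ♙ ♙ ♙ ♙ ♙
♖ · ♗ ♕ ♔ ♗ ♘ ♖


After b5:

♜ ♞ ♝ ♛ ♚ ♝ ♞ ♜
♟ · ♟ ♟ ♟ ♟ ♟ ♟
· · · · · · · ·
· ♟ · · · · · ·
· · · · · · · ·
♘ · · · · · · ·
♙ ♙ ♙ ♙ ♙ ♙ ♙ ♙
♖ · ♗ ♕ ♔ ♗ ♘ ♖


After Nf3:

♜ ♞ ♝ ♛ ♚ ♝ ♞ ♜
♟ · ♟ ♟ ♟ ♟ ♟ ♟
· · · · · · · ·
· ♟ · · · · · ·
· · · · · · · ·
♘ · · · · ♘ · ·
♙ ♙ ♙ ♙ ♙ ♙ ♙ ♙
♖ · ♗ ♕ ♔ ♗ · ♖


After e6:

♜ ♞ ♝ ♛ ♚ ♝ ♞ ♜
♟ · ♟ ♟ · ♟ ♟ ♟
· · · · ♟ · · ·
· ♟ · · · · · ·
· · · · · · · ·
♘ · · · · ♘ · ·
♙ ♙ ♙ ♙ ♙ ♙ ♙ ♙
♖ · ♗ ♕ ♔ ♗ · ♖


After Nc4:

♜ ♞ ♝ ♛ ♚ ♝ ♞ ♜
♟ · ♟ ♟ · ♟ ♟ ♟
· · · · ♟ · · ·
· ♟ · · · · · ·
· · ♘ · · · · ·
· · · · · ♘ · ·
♙ ♙ ♙ ♙ ♙ ♙ ♙ ♙
♖ · ♗ ♕ ♔ ♗ · ♖


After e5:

♜ ♞ ♝ ♛ ♚ ♝ ♞ ♜
♟ · ♟ ♟ · ♟ ♟ ♟
· · · · · · · ·
· ♟ · · ♟ · · ·
· · ♘ · · · · ·
· · · · · ♘ · ·
♙ ♙ ♙ ♙ ♙ ♙ ♙ ♙
♖ · ♗ ♕ ♔ ♗ · ♖


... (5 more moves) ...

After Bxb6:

♜ ♞ ♝ ♛ ♚ · ♞ ♜
♟ · ♟ ♟ · ♟ ♟ ♟
· ♝ · · · · · ·
· ♟ · · · · · ·
· · · · ♟ · · ·
· · · · · ♘ · ·
♙ ♙ ♙ ♙ ♙ ♙ ♙ ♙
♖ · ♗ ♕ ♔ ♗ · ♖


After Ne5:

♜ ♞ ♝ ♛ ♚ · ♞ ♜
♟ · ♟ ♟ · ♟ ♟ ♟
· ♝ · · · · · ·
· ♟ · · ♘ · · ·
· · · · ♟ · · ·
· · · · · · · ·
♙ ♙ ♙ ♙ ♙ ♙ ♙ ♙
♖ · ♗ ♕ ♔ ♗ · ♖



  a b c d e f g h
  ─────────────────
8│♜ ♞ ♝ ♛ ♚ · ♞ ♜│8
7│♟ · ♟ ♟ · ♟ ♟ ♟│7
6│· ♝ · · · · · ·│6
5│· ♟ · · ♘ · · ·│5
4│· · · · ♟ · · ·│4
3│· · · · · · · ·│3
2│♙ ♙ ♙ ♙ ♙ ♙ ♙ ♙│2
1│♖ · ♗ ♕ ♔ ♗ · ♖│1
  ─────────────────
  a b c d e f g h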